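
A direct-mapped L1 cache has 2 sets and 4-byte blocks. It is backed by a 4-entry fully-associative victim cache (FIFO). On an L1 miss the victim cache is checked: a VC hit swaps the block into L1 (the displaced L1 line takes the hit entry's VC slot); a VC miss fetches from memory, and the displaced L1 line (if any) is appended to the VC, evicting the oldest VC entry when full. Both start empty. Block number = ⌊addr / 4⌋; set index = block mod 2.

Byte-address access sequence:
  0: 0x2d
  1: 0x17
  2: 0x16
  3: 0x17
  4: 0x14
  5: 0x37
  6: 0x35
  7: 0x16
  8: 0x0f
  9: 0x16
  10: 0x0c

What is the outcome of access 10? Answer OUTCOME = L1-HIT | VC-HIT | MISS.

0: 0x2d (blk 11, set 1) → MISS  vc=[]
1: 0x17 (blk 5, set 1) → MISS  vc=[11]
2: 0x16 (blk 5, set 1) → L1-HIT  vc=[11]
3: 0x17 (blk 5, set 1) → L1-HIT  vc=[11]
4: 0x14 (blk 5, set 1) → L1-HIT  vc=[11]
5: 0x37 (blk 13, set 1) → MISS  vc=[11, 5]
6: 0x35 (blk 13, set 1) → L1-HIT  vc=[11, 5]
7: 0x16 (blk 5, set 1) → VC-HIT  vc=[11, 13]
8: 0xf (blk 3, set 1) → MISS  vc=[11, 13, 5]
9: 0x16 (blk 5, set 1) → VC-HIT  vc=[11, 13, 3]
10: 0xc (blk 3, set 1) → VC-HIT  vc=[11, 13, 5]

OUTCOME = VC-HIT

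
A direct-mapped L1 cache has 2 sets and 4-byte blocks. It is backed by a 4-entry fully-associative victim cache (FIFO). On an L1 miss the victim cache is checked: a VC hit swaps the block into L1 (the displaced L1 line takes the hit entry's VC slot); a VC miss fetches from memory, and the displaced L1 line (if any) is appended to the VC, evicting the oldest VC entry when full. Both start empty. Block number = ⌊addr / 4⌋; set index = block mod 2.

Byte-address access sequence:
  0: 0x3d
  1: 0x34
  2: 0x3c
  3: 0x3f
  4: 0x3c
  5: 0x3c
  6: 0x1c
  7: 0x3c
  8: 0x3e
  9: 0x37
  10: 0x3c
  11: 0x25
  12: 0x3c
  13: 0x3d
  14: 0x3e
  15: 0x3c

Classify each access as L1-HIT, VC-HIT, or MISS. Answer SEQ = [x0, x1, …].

SEQ = [MISS, MISS, VC-HIT, L1-HIT, L1-HIT, L1-HIT, MISS, VC-HIT, L1-HIT, VC-HIT, VC-HIT, MISS, VC-HIT, L1-HIT, L1-HIT, L1-HIT]

0: 0x3d (blk 15, set 1) → MISS  vc=[]
1: 0x34 (blk 13, set 1) → MISS  vc=[15]
2: 0x3c (blk 15, set 1) → VC-HIT  vc=[13]
3: 0x3f (blk 15, set 1) → L1-HIT  vc=[13]
4: 0x3c (blk 15, set 1) → L1-HIT  vc=[13]
5: 0x3c (blk 15, set 1) → L1-HIT  vc=[13]
6: 0x1c (blk 7, set 1) → MISS  vc=[13, 15]
7: 0x3c (blk 15, set 1) → VC-HIT  vc=[13, 7]
8: 0x3e (blk 15, set 1) → L1-HIT  vc=[13, 7]
9: 0x37 (blk 13, set 1) → VC-HIT  vc=[15, 7]
10: 0x3c (blk 15, set 1) → VC-HIT  vc=[13, 7]
11: 0x25 (blk 9, set 1) → MISS  vc=[13, 7, 15]
12: 0x3c (blk 15, set 1) → VC-HIT  vc=[13, 7, 9]
13: 0x3d (blk 15, set 1) → L1-HIT  vc=[13, 7, 9]
14: 0x3e (blk 15, set 1) → L1-HIT  vc=[13, 7, 9]
15: 0x3c (blk 15, set 1) → L1-HIT  vc=[13, 7, 9]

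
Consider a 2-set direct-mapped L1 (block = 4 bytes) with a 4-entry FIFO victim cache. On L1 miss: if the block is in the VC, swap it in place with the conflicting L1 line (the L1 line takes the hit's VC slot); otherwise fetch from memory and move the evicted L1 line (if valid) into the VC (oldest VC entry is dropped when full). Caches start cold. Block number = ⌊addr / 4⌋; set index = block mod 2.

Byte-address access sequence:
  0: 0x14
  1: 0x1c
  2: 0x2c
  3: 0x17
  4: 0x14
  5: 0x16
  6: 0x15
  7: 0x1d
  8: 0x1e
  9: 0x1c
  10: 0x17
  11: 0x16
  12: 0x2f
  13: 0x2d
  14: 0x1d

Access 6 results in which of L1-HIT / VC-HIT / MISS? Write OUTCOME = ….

OUTCOME = L1-HIT

  [0] addr=0x14 blk=5 s=1: MISS | VC []
  [1] addr=0x1c blk=7 s=1: MISS | VC [5]
  [2] addr=0x2c blk=11 s=1: MISS | VC [5, 7]
  [3] addr=0x17 blk=5 s=1: VC-HIT | VC [11, 7]
  [4] addr=0x14 blk=5 s=1: L1-HIT | VC [11, 7]
  [5] addr=0x16 blk=5 s=1: L1-HIT | VC [11, 7]
  [6] addr=0x15 blk=5 s=1: L1-HIT | VC [11, 7]
  [7] addr=0x1d blk=7 s=1: VC-HIT | VC [11, 5]
  [8] addr=0x1e blk=7 s=1: L1-HIT | VC [11, 5]
  [9] addr=0x1c blk=7 s=1: L1-HIT | VC [11, 5]
  [10] addr=0x17 blk=5 s=1: VC-HIT | VC [11, 7]
  [11] addr=0x16 blk=5 s=1: L1-HIT | VC [11, 7]
  [12] addr=0x2f blk=11 s=1: VC-HIT | VC [5, 7]
  [13] addr=0x2d blk=11 s=1: L1-HIT | VC [5, 7]
  [14] addr=0x1d blk=7 s=1: VC-HIT | VC [5, 11]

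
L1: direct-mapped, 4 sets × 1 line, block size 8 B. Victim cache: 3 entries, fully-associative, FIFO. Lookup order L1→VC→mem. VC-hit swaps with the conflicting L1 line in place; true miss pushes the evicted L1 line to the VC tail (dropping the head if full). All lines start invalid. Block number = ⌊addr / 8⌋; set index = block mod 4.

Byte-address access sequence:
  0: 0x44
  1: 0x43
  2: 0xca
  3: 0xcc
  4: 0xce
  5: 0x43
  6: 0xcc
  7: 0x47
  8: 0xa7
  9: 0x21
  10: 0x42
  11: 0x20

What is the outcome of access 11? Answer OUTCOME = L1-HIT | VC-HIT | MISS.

OUTCOME = VC-HIT

0: 0x44 (blk 8, set 0) → MISS  vc=[]
1: 0x43 (blk 8, set 0) → L1-HIT  vc=[]
2: 0xca (blk 25, set 1) → MISS  vc=[]
3: 0xcc (blk 25, set 1) → L1-HIT  vc=[]
4: 0xce (blk 25, set 1) → L1-HIT  vc=[]
5: 0x43 (blk 8, set 0) → L1-HIT  vc=[]
6: 0xcc (blk 25, set 1) → L1-HIT  vc=[]
7: 0x47 (blk 8, set 0) → L1-HIT  vc=[]
8: 0xa7 (blk 20, set 0) → MISS  vc=[8]
9: 0x21 (blk 4, set 0) → MISS  vc=[8, 20]
10: 0x42 (blk 8, set 0) → VC-HIT  vc=[4, 20]
11: 0x20 (blk 4, set 0) → VC-HIT  vc=[8, 20]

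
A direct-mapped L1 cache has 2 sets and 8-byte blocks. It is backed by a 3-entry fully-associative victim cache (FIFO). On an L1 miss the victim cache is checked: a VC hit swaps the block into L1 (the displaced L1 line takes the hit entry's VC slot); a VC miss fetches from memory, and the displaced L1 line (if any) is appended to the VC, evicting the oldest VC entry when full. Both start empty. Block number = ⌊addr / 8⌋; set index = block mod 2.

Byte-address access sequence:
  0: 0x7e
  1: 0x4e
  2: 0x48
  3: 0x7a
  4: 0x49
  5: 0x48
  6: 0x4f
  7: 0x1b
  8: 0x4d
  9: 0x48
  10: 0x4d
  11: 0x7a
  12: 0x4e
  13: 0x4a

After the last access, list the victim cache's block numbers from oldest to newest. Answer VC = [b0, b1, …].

0: 0x7e (blk 15, set 1) → MISS  vc=[]
1: 0x4e (blk 9, set 1) → MISS  vc=[15]
2: 0x48 (blk 9, set 1) → L1-HIT  vc=[15]
3: 0x7a (blk 15, set 1) → VC-HIT  vc=[9]
4: 0x49 (blk 9, set 1) → VC-HIT  vc=[15]
5: 0x48 (blk 9, set 1) → L1-HIT  vc=[15]
6: 0x4f (blk 9, set 1) → L1-HIT  vc=[15]
7: 0x1b (blk 3, set 1) → MISS  vc=[15, 9]
8: 0x4d (blk 9, set 1) → VC-HIT  vc=[15, 3]
9: 0x48 (blk 9, set 1) → L1-HIT  vc=[15, 3]
10: 0x4d (blk 9, set 1) → L1-HIT  vc=[15, 3]
11: 0x7a (blk 15, set 1) → VC-HIT  vc=[9, 3]
12: 0x4e (blk 9, set 1) → VC-HIT  vc=[15, 3]
13: 0x4a (blk 9, set 1) → L1-HIT  vc=[15, 3]

VC = [15, 3]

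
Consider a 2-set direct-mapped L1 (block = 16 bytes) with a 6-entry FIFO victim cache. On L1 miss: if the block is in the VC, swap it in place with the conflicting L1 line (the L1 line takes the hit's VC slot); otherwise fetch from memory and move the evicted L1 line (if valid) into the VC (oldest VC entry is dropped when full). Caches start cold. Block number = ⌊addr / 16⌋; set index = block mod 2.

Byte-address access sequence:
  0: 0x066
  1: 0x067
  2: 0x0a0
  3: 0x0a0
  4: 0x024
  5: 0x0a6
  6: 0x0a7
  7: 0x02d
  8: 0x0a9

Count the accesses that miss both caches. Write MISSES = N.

MISSES = 3

0: 0x66 (blk 6, set 0) → MISS  vc=[]
1: 0x67 (blk 6, set 0) → L1-HIT  vc=[]
2: 0xa0 (blk 10, set 0) → MISS  vc=[6]
3: 0xa0 (blk 10, set 0) → L1-HIT  vc=[6]
4: 0x24 (blk 2, set 0) → MISS  vc=[6, 10]
5: 0xa6 (blk 10, set 0) → VC-HIT  vc=[6, 2]
6: 0xa7 (blk 10, set 0) → L1-HIT  vc=[6, 2]
7: 0x2d (blk 2, set 0) → VC-HIT  vc=[6, 10]
8: 0xa9 (blk 10, set 0) → VC-HIT  vc=[6, 2]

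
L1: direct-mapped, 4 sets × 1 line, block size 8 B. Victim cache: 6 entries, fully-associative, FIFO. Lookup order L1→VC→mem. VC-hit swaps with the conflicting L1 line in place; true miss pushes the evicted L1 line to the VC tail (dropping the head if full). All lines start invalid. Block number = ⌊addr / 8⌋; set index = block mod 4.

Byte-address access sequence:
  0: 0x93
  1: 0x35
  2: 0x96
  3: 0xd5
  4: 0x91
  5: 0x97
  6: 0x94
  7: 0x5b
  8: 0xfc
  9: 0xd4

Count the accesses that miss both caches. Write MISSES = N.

MISSES = 5

#0 0x93→b18/s2 MISS; vc=[]
#1 0x35→b6/s2 MISS; vc=[18]
#2 0x96→b18/s2 VC-HIT; vc=[6]
#3 0xd5→b26/s2 MISS; vc=[6,18]
#4 0x91→b18/s2 VC-HIT; vc=[6,26]
#5 0x97→b18/s2 L1-HIT; vc=[6,26]
#6 0x94→b18/s2 L1-HIT; vc=[6,26]
#7 0x5b→b11/s3 MISS; vc=[6,26]
#8 0xfc→b31/s3 MISS; vc=[6,26,11]
#9 0xd4→b26/s2 VC-HIT; vc=[6,18,11]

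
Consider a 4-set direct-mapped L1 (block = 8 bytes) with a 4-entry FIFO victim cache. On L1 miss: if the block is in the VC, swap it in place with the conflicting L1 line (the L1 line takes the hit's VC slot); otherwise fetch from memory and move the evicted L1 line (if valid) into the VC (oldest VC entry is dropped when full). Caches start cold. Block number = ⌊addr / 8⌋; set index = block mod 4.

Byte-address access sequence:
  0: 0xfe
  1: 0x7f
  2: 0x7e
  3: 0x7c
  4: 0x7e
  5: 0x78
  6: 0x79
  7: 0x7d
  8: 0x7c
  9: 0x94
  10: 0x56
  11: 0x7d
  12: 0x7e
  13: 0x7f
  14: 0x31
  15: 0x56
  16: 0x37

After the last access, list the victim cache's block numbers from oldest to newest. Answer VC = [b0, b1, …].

VC = [31, 18, 10]

#0 0xfe→b31/s3 MISS; vc=[]
#1 0x7f→b15/s3 MISS; vc=[31]
#2 0x7e→b15/s3 L1-HIT; vc=[31]
#3 0x7c→b15/s3 L1-HIT; vc=[31]
#4 0x7e→b15/s3 L1-HIT; vc=[31]
#5 0x78→b15/s3 L1-HIT; vc=[31]
#6 0x79→b15/s3 L1-HIT; vc=[31]
#7 0x7d→b15/s3 L1-HIT; vc=[31]
#8 0x7c→b15/s3 L1-HIT; vc=[31]
#9 0x94→b18/s2 MISS; vc=[31]
#10 0x56→b10/s2 MISS; vc=[31,18]
#11 0x7d→b15/s3 L1-HIT; vc=[31,18]
#12 0x7e→b15/s3 L1-HIT; vc=[31,18]
#13 0x7f→b15/s3 L1-HIT; vc=[31,18]
#14 0x31→b6/s2 MISS; vc=[31,18,10]
#15 0x56→b10/s2 VC-HIT; vc=[31,18,6]
#16 0x37→b6/s2 VC-HIT; vc=[31,18,10]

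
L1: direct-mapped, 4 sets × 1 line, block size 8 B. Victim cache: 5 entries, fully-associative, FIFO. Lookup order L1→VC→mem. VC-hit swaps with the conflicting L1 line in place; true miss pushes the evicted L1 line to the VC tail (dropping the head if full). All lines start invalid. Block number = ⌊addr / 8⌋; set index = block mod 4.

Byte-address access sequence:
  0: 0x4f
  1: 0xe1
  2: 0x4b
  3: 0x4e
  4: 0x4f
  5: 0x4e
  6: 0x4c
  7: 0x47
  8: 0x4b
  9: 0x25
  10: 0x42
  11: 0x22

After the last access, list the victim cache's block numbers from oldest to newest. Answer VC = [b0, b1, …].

VC = [28, 8]

  [0] addr=0x4f blk=9 s=1: MISS | VC []
  [1] addr=0xe1 blk=28 s=0: MISS | VC []
  [2] addr=0x4b blk=9 s=1: L1-HIT | VC []
  [3] addr=0x4e blk=9 s=1: L1-HIT | VC []
  [4] addr=0x4f blk=9 s=1: L1-HIT | VC []
  [5] addr=0x4e blk=9 s=1: L1-HIT | VC []
  [6] addr=0x4c blk=9 s=1: L1-HIT | VC []
  [7] addr=0x47 blk=8 s=0: MISS | VC [28]
  [8] addr=0x4b blk=9 s=1: L1-HIT | VC [28]
  [9] addr=0x25 blk=4 s=0: MISS | VC [28, 8]
  [10] addr=0x42 blk=8 s=0: VC-HIT | VC [28, 4]
  [11] addr=0x22 blk=4 s=0: VC-HIT | VC [28, 8]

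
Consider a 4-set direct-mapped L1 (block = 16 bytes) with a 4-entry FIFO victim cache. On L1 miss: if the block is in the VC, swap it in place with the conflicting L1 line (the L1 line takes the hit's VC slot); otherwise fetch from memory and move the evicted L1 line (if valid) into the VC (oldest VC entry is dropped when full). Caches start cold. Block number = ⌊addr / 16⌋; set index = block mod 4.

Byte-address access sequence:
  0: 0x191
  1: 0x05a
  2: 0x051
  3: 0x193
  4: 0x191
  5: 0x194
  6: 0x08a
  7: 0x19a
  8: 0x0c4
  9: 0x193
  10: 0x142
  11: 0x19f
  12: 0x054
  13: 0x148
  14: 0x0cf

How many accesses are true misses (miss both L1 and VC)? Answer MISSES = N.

#0 0x191→b25/s1 MISS; vc=[]
#1 0x5a→b5/s1 MISS; vc=[25]
#2 0x51→b5/s1 L1-HIT; vc=[25]
#3 0x193→b25/s1 VC-HIT; vc=[5]
#4 0x191→b25/s1 L1-HIT; vc=[5]
#5 0x194→b25/s1 L1-HIT; vc=[5]
#6 0x8a→b8/s0 MISS; vc=[5]
#7 0x19a→b25/s1 L1-HIT; vc=[5]
#8 0xc4→b12/s0 MISS; vc=[5,8]
#9 0x193→b25/s1 L1-HIT; vc=[5,8]
#10 0x142→b20/s0 MISS; vc=[5,8,12]
#11 0x19f→b25/s1 L1-HIT; vc=[5,8,12]
#12 0x54→b5/s1 VC-HIT; vc=[25,8,12]
#13 0x148→b20/s0 L1-HIT; vc=[25,8,12]
#14 0xcf→b12/s0 VC-HIT; vc=[25,8,20]

MISSES = 5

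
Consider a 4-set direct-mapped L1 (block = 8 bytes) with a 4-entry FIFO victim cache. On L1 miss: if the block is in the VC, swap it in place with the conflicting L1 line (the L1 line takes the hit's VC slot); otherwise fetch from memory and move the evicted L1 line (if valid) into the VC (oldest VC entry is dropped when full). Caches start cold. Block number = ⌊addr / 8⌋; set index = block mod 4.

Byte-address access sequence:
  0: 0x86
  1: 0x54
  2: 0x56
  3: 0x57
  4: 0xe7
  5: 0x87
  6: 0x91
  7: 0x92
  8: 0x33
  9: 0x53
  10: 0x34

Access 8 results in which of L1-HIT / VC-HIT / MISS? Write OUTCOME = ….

OUTCOME = MISS

#0 0x86→b16/s0 MISS; vc=[]
#1 0x54→b10/s2 MISS; vc=[]
#2 0x56→b10/s2 L1-HIT; vc=[]
#3 0x57→b10/s2 L1-HIT; vc=[]
#4 0xe7→b28/s0 MISS; vc=[16]
#5 0x87→b16/s0 VC-HIT; vc=[28]
#6 0x91→b18/s2 MISS; vc=[28,10]
#7 0x92→b18/s2 L1-HIT; vc=[28,10]
#8 0x33→b6/s2 MISS; vc=[28,10,18]
#9 0x53→b10/s2 VC-HIT; vc=[28,6,18]
#10 0x34→b6/s2 VC-HIT; vc=[28,10,18]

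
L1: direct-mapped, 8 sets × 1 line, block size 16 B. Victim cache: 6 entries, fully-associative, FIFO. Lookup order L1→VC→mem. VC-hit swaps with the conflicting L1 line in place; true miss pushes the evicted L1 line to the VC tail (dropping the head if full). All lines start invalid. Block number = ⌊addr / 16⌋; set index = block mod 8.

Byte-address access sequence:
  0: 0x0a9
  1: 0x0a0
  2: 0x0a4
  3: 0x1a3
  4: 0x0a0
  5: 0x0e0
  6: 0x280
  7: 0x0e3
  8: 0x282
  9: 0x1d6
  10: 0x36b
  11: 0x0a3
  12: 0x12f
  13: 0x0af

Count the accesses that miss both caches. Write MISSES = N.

MISSES = 7

0: 0xa9 (blk 10, set 2) → MISS  vc=[]
1: 0xa0 (blk 10, set 2) → L1-HIT  vc=[]
2: 0xa4 (blk 10, set 2) → L1-HIT  vc=[]
3: 0x1a3 (blk 26, set 2) → MISS  vc=[10]
4: 0xa0 (blk 10, set 2) → VC-HIT  vc=[26]
5: 0xe0 (blk 14, set 6) → MISS  vc=[26]
6: 0x280 (blk 40, set 0) → MISS  vc=[26]
7: 0xe3 (blk 14, set 6) → L1-HIT  vc=[26]
8: 0x282 (blk 40, set 0) → L1-HIT  vc=[26]
9: 0x1d6 (blk 29, set 5) → MISS  vc=[26]
10: 0x36b (blk 54, set 6) → MISS  vc=[26, 14]
11: 0xa3 (blk 10, set 2) → L1-HIT  vc=[26, 14]
12: 0x12f (blk 18, set 2) → MISS  vc=[26, 14, 10]
13: 0xaf (blk 10, set 2) → VC-HIT  vc=[26, 14, 18]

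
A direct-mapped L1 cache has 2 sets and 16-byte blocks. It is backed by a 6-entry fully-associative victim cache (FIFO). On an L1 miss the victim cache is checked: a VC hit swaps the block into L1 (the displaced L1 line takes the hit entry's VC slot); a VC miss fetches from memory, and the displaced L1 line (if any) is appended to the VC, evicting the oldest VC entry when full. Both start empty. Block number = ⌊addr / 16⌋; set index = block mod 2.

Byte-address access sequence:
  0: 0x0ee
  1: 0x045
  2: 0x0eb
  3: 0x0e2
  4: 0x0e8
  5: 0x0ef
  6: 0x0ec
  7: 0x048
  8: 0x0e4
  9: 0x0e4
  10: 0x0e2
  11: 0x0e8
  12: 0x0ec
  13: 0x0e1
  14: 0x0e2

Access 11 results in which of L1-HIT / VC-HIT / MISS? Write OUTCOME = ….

  [0] addr=0xee blk=14 s=0: MISS | VC []
  [1] addr=0x45 blk=4 s=0: MISS | VC [14]
  [2] addr=0xeb blk=14 s=0: VC-HIT | VC [4]
  [3] addr=0xe2 blk=14 s=0: L1-HIT | VC [4]
  [4] addr=0xe8 blk=14 s=0: L1-HIT | VC [4]
  [5] addr=0xef blk=14 s=0: L1-HIT | VC [4]
  [6] addr=0xec blk=14 s=0: L1-HIT | VC [4]
  [7] addr=0x48 blk=4 s=0: VC-HIT | VC [14]
  [8] addr=0xe4 blk=14 s=0: VC-HIT | VC [4]
  [9] addr=0xe4 blk=14 s=0: L1-HIT | VC [4]
  [10] addr=0xe2 blk=14 s=0: L1-HIT | VC [4]
  [11] addr=0xe8 blk=14 s=0: L1-HIT | VC [4]
  [12] addr=0xec blk=14 s=0: L1-HIT | VC [4]
  [13] addr=0xe1 blk=14 s=0: L1-HIT | VC [4]
  [14] addr=0xe2 blk=14 s=0: L1-HIT | VC [4]

OUTCOME = L1-HIT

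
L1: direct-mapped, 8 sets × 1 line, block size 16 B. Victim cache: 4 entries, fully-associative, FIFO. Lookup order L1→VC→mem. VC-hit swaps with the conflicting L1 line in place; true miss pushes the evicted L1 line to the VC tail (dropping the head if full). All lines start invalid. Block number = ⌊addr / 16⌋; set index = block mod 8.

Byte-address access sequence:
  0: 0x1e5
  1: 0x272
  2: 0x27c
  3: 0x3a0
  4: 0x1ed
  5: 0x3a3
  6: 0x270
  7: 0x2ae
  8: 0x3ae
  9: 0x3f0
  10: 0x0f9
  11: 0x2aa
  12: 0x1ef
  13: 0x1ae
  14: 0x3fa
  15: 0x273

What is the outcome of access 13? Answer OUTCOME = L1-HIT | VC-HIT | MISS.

  [0] addr=0x1e5 blk=30 s=6: MISS | VC []
  [1] addr=0x272 blk=39 s=7: MISS | VC []
  [2] addr=0x27c blk=39 s=7: L1-HIT | VC []
  [3] addr=0x3a0 blk=58 s=2: MISS | VC []
  [4] addr=0x1ed blk=30 s=6: L1-HIT | VC []
  [5] addr=0x3a3 blk=58 s=2: L1-HIT | VC []
  [6] addr=0x270 blk=39 s=7: L1-HIT | VC []
  [7] addr=0x2ae blk=42 s=2: MISS | VC [58]
  [8] addr=0x3ae blk=58 s=2: VC-HIT | VC [42]
  [9] addr=0x3f0 blk=63 s=7: MISS | VC [42, 39]
  [10] addr=0xf9 blk=15 s=7: MISS | VC [42, 39, 63]
  [11] addr=0x2aa blk=42 s=2: VC-HIT | VC [58, 39, 63]
  [12] addr=0x1ef blk=30 s=6: L1-HIT | VC [58, 39, 63]
  [13] addr=0x1ae blk=26 s=2: MISS | VC [58, 39, 63, 42]
  [14] addr=0x3fa blk=63 s=7: VC-HIT | VC [58, 39, 15, 42]
  [15] addr=0x273 blk=39 s=7: VC-HIT | VC [58, 63, 15, 42]

OUTCOME = MISS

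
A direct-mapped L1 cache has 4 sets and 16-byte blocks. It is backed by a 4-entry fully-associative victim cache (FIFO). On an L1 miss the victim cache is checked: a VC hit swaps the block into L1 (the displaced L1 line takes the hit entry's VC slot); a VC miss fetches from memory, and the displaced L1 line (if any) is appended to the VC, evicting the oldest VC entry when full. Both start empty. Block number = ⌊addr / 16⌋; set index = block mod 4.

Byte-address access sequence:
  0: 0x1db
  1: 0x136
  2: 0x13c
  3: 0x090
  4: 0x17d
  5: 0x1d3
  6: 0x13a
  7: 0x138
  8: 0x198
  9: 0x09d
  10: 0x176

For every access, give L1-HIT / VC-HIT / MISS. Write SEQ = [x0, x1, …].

SEQ = [MISS, MISS, L1-HIT, MISS, MISS, VC-HIT, VC-HIT, L1-HIT, MISS, VC-HIT, VC-HIT]

  [0] addr=0x1db blk=29 s=1: MISS | VC []
  [1] addr=0x136 blk=19 s=3: MISS | VC []
  [2] addr=0x13c blk=19 s=3: L1-HIT | VC []
  [3] addr=0x90 blk=9 s=1: MISS | VC [29]
  [4] addr=0x17d blk=23 s=3: MISS | VC [29, 19]
  [5] addr=0x1d3 blk=29 s=1: VC-HIT | VC [9, 19]
  [6] addr=0x13a blk=19 s=3: VC-HIT | VC [9, 23]
  [7] addr=0x138 blk=19 s=3: L1-HIT | VC [9, 23]
  [8] addr=0x198 blk=25 s=1: MISS | VC [9, 23, 29]
  [9] addr=0x9d blk=9 s=1: VC-HIT | VC [25, 23, 29]
  [10] addr=0x176 blk=23 s=3: VC-HIT | VC [25, 19, 29]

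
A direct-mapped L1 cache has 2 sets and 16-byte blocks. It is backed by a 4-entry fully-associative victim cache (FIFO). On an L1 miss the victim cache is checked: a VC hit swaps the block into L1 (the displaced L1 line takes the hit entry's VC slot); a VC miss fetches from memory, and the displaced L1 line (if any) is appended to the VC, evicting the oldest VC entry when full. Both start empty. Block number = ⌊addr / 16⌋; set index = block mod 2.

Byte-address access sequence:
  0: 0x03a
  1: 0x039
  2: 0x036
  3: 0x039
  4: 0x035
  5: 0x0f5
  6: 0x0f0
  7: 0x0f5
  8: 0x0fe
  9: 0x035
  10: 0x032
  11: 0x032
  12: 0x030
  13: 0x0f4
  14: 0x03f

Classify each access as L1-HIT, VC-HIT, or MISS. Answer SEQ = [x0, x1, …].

  [0] addr=0x3a blk=3 s=1: MISS | VC []
  [1] addr=0x39 blk=3 s=1: L1-HIT | VC []
  [2] addr=0x36 blk=3 s=1: L1-HIT | VC []
  [3] addr=0x39 blk=3 s=1: L1-HIT | VC []
  [4] addr=0x35 blk=3 s=1: L1-HIT | VC []
  [5] addr=0xf5 blk=15 s=1: MISS | VC [3]
  [6] addr=0xf0 blk=15 s=1: L1-HIT | VC [3]
  [7] addr=0xf5 blk=15 s=1: L1-HIT | VC [3]
  [8] addr=0xfe blk=15 s=1: L1-HIT | VC [3]
  [9] addr=0x35 blk=3 s=1: VC-HIT | VC [15]
  [10] addr=0x32 blk=3 s=1: L1-HIT | VC [15]
  [11] addr=0x32 blk=3 s=1: L1-HIT | VC [15]
  [12] addr=0x30 blk=3 s=1: L1-HIT | VC [15]
  [13] addr=0xf4 blk=15 s=1: VC-HIT | VC [3]
  [14] addr=0x3f blk=3 s=1: VC-HIT | VC [15]

SEQ = [MISS, L1-HIT, L1-HIT, L1-HIT, L1-HIT, MISS, L1-HIT, L1-HIT, L1-HIT, VC-HIT, L1-HIT, L1-HIT, L1-HIT, VC-HIT, VC-HIT]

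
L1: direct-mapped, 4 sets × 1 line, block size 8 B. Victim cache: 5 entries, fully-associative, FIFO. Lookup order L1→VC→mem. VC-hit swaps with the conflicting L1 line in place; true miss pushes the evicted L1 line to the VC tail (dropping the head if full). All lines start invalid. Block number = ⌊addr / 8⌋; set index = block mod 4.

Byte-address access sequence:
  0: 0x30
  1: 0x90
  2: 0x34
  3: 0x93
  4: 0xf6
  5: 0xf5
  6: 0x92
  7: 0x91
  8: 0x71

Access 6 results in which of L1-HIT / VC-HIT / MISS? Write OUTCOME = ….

OUTCOME = VC-HIT

#0 0x30→b6/s2 MISS; vc=[]
#1 0x90→b18/s2 MISS; vc=[6]
#2 0x34→b6/s2 VC-HIT; vc=[18]
#3 0x93→b18/s2 VC-HIT; vc=[6]
#4 0xf6→b30/s2 MISS; vc=[6,18]
#5 0xf5→b30/s2 L1-HIT; vc=[6,18]
#6 0x92→b18/s2 VC-HIT; vc=[6,30]
#7 0x91→b18/s2 L1-HIT; vc=[6,30]
#8 0x71→b14/s2 MISS; vc=[6,30,18]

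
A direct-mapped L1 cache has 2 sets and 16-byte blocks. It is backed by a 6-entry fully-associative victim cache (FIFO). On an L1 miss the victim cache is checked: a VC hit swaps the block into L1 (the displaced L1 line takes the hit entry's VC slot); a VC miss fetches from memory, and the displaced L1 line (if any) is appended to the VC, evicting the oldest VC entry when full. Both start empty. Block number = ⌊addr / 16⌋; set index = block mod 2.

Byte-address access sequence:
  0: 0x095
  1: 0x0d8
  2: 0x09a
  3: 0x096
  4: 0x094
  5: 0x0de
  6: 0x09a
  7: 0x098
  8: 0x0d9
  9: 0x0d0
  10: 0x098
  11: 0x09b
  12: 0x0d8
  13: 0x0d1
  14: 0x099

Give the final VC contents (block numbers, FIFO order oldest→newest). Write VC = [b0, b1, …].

VC = [13]

#0 0x95→b9/s1 MISS; vc=[]
#1 0xd8→b13/s1 MISS; vc=[9]
#2 0x9a→b9/s1 VC-HIT; vc=[13]
#3 0x96→b9/s1 L1-HIT; vc=[13]
#4 0x94→b9/s1 L1-HIT; vc=[13]
#5 0xde→b13/s1 VC-HIT; vc=[9]
#6 0x9a→b9/s1 VC-HIT; vc=[13]
#7 0x98→b9/s1 L1-HIT; vc=[13]
#8 0xd9→b13/s1 VC-HIT; vc=[9]
#9 0xd0→b13/s1 L1-HIT; vc=[9]
#10 0x98→b9/s1 VC-HIT; vc=[13]
#11 0x9b→b9/s1 L1-HIT; vc=[13]
#12 0xd8→b13/s1 VC-HIT; vc=[9]
#13 0xd1→b13/s1 L1-HIT; vc=[9]
#14 0x99→b9/s1 VC-HIT; vc=[13]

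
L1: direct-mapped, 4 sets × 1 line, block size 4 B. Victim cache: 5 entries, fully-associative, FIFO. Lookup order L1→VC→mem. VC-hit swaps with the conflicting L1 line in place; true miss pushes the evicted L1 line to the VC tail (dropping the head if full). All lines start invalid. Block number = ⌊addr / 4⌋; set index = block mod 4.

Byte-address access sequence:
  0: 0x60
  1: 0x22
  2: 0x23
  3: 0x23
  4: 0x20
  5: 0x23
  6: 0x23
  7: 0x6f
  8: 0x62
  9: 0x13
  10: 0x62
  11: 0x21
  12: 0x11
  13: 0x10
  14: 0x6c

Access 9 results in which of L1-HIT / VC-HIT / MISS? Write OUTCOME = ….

OUTCOME = MISS

  [0] addr=0x60 blk=24 s=0: MISS | VC []
  [1] addr=0x22 blk=8 s=0: MISS | VC [24]
  [2] addr=0x23 blk=8 s=0: L1-HIT | VC [24]
  [3] addr=0x23 blk=8 s=0: L1-HIT | VC [24]
  [4] addr=0x20 blk=8 s=0: L1-HIT | VC [24]
  [5] addr=0x23 blk=8 s=0: L1-HIT | VC [24]
  [6] addr=0x23 blk=8 s=0: L1-HIT | VC [24]
  [7] addr=0x6f blk=27 s=3: MISS | VC [24]
  [8] addr=0x62 blk=24 s=0: VC-HIT | VC [8]
  [9] addr=0x13 blk=4 s=0: MISS | VC [8, 24]
  [10] addr=0x62 blk=24 s=0: VC-HIT | VC [8, 4]
  [11] addr=0x21 blk=8 s=0: VC-HIT | VC [24, 4]
  [12] addr=0x11 blk=4 s=0: VC-HIT | VC [24, 8]
  [13] addr=0x10 blk=4 s=0: L1-HIT | VC [24, 8]
  [14] addr=0x6c blk=27 s=3: L1-HIT | VC [24, 8]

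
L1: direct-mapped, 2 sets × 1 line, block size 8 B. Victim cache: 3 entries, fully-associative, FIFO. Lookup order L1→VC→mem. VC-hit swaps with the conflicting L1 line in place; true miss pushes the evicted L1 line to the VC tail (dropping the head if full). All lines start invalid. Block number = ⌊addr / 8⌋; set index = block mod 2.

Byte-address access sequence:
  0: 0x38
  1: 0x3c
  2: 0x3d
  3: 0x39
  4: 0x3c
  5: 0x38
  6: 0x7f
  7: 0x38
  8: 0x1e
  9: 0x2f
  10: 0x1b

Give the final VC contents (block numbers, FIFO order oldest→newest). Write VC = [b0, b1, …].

VC = [15, 7, 5]

  [0] addr=0x38 blk=7 s=1: MISS | VC []
  [1] addr=0x3c blk=7 s=1: L1-HIT | VC []
  [2] addr=0x3d blk=7 s=1: L1-HIT | VC []
  [3] addr=0x39 blk=7 s=1: L1-HIT | VC []
  [4] addr=0x3c blk=7 s=1: L1-HIT | VC []
  [5] addr=0x38 blk=7 s=1: L1-HIT | VC []
  [6] addr=0x7f blk=15 s=1: MISS | VC [7]
  [7] addr=0x38 blk=7 s=1: VC-HIT | VC [15]
  [8] addr=0x1e blk=3 s=1: MISS | VC [15, 7]
  [9] addr=0x2f blk=5 s=1: MISS | VC [15, 7, 3]
  [10] addr=0x1b blk=3 s=1: VC-HIT | VC [15, 7, 5]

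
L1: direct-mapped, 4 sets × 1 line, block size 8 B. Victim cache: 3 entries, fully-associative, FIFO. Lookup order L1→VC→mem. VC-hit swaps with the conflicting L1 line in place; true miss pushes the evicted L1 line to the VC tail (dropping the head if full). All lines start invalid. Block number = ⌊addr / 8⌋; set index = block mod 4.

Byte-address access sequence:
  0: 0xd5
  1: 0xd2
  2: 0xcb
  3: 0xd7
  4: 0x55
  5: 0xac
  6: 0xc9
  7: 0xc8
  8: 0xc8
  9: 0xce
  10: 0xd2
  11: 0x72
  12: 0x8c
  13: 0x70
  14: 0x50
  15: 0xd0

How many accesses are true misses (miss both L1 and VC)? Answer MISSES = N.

  [0] addr=0xd5 blk=26 s=2: MISS | VC []
  [1] addr=0xd2 blk=26 s=2: L1-HIT | VC []
  [2] addr=0xcb blk=25 s=1: MISS | VC []
  [3] addr=0xd7 blk=26 s=2: L1-HIT | VC []
  [4] addr=0x55 blk=10 s=2: MISS | VC [26]
  [5] addr=0xac blk=21 s=1: MISS | VC [26, 25]
  [6] addr=0xc9 blk=25 s=1: VC-HIT | VC [26, 21]
  [7] addr=0xc8 blk=25 s=1: L1-HIT | VC [26, 21]
  [8] addr=0xc8 blk=25 s=1: L1-HIT | VC [26, 21]
  [9] addr=0xce blk=25 s=1: L1-HIT | VC [26, 21]
  [10] addr=0xd2 blk=26 s=2: VC-HIT | VC [10, 21]
  [11] addr=0x72 blk=14 s=2: MISS | VC [10, 21, 26]
  [12] addr=0x8c blk=17 s=1: MISS | VC [21, 26, 25]
  [13] addr=0x70 blk=14 s=2: L1-HIT | VC [21, 26, 25]
  [14] addr=0x50 blk=10 s=2: MISS | VC [26, 25, 14]
  [15] addr=0xd0 blk=26 s=2: VC-HIT | VC [10, 25, 14]

MISSES = 7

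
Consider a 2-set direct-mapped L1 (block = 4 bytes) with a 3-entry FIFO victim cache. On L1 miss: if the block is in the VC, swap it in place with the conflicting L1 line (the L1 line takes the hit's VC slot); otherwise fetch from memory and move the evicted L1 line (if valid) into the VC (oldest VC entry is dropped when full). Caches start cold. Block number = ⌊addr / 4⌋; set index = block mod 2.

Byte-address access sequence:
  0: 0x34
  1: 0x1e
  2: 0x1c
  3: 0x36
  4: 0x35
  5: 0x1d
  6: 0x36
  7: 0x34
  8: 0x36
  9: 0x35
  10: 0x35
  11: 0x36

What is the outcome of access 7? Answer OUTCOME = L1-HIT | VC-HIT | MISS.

OUTCOME = L1-HIT

#0 0x34→b13/s1 MISS; vc=[]
#1 0x1e→b7/s1 MISS; vc=[13]
#2 0x1c→b7/s1 L1-HIT; vc=[13]
#3 0x36→b13/s1 VC-HIT; vc=[7]
#4 0x35→b13/s1 L1-HIT; vc=[7]
#5 0x1d→b7/s1 VC-HIT; vc=[13]
#6 0x36→b13/s1 VC-HIT; vc=[7]
#7 0x34→b13/s1 L1-HIT; vc=[7]
#8 0x36→b13/s1 L1-HIT; vc=[7]
#9 0x35→b13/s1 L1-HIT; vc=[7]
#10 0x35→b13/s1 L1-HIT; vc=[7]
#11 0x36→b13/s1 L1-HIT; vc=[7]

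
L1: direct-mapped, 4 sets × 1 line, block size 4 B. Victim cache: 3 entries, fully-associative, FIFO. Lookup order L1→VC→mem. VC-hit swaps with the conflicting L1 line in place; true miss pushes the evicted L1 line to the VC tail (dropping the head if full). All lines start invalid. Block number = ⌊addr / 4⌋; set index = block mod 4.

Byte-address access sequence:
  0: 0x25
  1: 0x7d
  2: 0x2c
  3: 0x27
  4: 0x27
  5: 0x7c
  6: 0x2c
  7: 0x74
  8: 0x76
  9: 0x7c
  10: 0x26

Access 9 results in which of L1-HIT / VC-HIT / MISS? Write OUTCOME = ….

OUTCOME = VC-HIT

0: 0x25 (blk 9, set 1) → MISS  vc=[]
1: 0x7d (blk 31, set 3) → MISS  vc=[]
2: 0x2c (blk 11, set 3) → MISS  vc=[31]
3: 0x27 (blk 9, set 1) → L1-HIT  vc=[31]
4: 0x27 (blk 9, set 1) → L1-HIT  vc=[31]
5: 0x7c (blk 31, set 3) → VC-HIT  vc=[11]
6: 0x2c (blk 11, set 3) → VC-HIT  vc=[31]
7: 0x74 (blk 29, set 1) → MISS  vc=[31, 9]
8: 0x76 (blk 29, set 1) → L1-HIT  vc=[31, 9]
9: 0x7c (blk 31, set 3) → VC-HIT  vc=[11, 9]
10: 0x26 (blk 9, set 1) → VC-HIT  vc=[11, 29]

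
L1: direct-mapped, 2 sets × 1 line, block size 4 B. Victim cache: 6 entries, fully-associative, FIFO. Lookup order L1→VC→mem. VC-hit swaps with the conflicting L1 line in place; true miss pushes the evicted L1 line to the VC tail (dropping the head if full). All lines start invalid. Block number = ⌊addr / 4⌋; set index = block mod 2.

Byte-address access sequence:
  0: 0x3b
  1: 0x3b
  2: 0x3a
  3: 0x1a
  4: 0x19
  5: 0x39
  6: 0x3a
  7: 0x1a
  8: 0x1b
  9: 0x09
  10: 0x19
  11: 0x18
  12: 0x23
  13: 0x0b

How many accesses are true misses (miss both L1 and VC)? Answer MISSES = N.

MISSES = 4

#0 0x3b→b14/s0 MISS; vc=[]
#1 0x3b→b14/s0 L1-HIT; vc=[]
#2 0x3a→b14/s0 L1-HIT; vc=[]
#3 0x1a→b6/s0 MISS; vc=[14]
#4 0x19→b6/s0 L1-HIT; vc=[14]
#5 0x39→b14/s0 VC-HIT; vc=[6]
#6 0x3a→b14/s0 L1-HIT; vc=[6]
#7 0x1a→b6/s0 VC-HIT; vc=[14]
#8 0x1b→b6/s0 L1-HIT; vc=[14]
#9 0x9→b2/s0 MISS; vc=[14,6]
#10 0x19→b6/s0 VC-HIT; vc=[14,2]
#11 0x18→b6/s0 L1-HIT; vc=[14,2]
#12 0x23→b8/s0 MISS; vc=[14,2,6]
#13 0xb→b2/s0 VC-HIT; vc=[14,8,6]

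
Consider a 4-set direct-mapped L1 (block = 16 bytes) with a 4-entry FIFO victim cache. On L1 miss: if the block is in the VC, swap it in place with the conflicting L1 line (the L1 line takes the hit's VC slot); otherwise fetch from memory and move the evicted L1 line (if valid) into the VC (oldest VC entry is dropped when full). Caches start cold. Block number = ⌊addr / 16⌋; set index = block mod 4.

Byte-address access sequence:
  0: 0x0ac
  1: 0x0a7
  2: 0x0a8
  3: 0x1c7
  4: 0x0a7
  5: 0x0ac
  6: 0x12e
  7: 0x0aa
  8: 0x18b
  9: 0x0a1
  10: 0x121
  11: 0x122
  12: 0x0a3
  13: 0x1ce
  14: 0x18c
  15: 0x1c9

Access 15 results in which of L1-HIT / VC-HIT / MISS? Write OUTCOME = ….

OUTCOME = VC-HIT

#0 0xac→b10/s2 MISS; vc=[]
#1 0xa7→b10/s2 L1-HIT; vc=[]
#2 0xa8→b10/s2 L1-HIT; vc=[]
#3 0x1c7→b28/s0 MISS; vc=[]
#4 0xa7→b10/s2 L1-HIT; vc=[]
#5 0xac→b10/s2 L1-HIT; vc=[]
#6 0x12e→b18/s2 MISS; vc=[10]
#7 0xaa→b10/s2 VC-HIT; vc=[18]
#8 0x18b→b24/s0 MISS; vc=[18,28]
#9 0xa1→b10/s2 L1-HIT; vc=[18,28]
#10 0x121→b18/s2 VC-HIT; vc=[10,28]
#11 0x122→b18/s2 L1-HIT; vc=[10,28]
#12 0xa3→b10/s2 VC-HIT; vc=[18,28]
#13 0x1ce→b28/s0 VC-HIT; vc=[18,24]
#14 0x18c→b24/s0 VC-HIT; vc=[18,28]
#15 0x1c9→b28/s0 VC-HIT; vc=[18,24]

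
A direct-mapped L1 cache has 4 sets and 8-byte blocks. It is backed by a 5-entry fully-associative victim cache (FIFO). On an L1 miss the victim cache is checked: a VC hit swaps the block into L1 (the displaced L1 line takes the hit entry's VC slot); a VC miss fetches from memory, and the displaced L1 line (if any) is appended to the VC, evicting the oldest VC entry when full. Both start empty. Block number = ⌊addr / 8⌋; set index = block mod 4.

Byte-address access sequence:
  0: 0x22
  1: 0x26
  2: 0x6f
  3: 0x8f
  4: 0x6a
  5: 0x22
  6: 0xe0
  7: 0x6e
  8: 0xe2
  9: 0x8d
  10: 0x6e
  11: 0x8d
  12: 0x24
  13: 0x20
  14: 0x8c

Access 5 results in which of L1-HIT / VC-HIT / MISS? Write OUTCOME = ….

  [0] addr=0x22 blk=4 s=0: MISS | VC []
  [1] addr=0x26 blk=4 s=0: L1-HIT | VC []
  [2] addr=0x6f blk=13 s=1: MISS | VC []
  [3] addr=0x8f blk=17 s=1: MISS | VC [13]
  [4] addr=0x6a blk=13 s=1: VC-HIT | VC [17]
  [5] addr=0x22 blk=4 s=0: L1-HIT | VC [17]
  [6] addr=0xe0 blk=28 s=0: MISS | VC [17, 4]
  [7] addr=0x6e blk=13 s=1: L1-HIT | VC [17, 4]
  [8] addr=0xe2 blk=28 s=0: L1-HIT | VC [17, 4]
  [9] addr=0x8d blk=17 s=1: VC-HIT | VC [13, 4]
  [10] addr=0x6e blk=13 s=1: VC-HIT | VC [17, 4]
  [11] addr=0x8d blk=17 s=1: VC-HIT | VC [13, 4]
  [12] addr=0x24 blk=4 s=0: VC-HIT | VC [13, 28]
  [13] addr=0x20 blk=4 s=0: L1-HIT | VC [13, 28]
  [14] addr=0x8c blk=17 s=1: L1-HIT | VC [13, 28]

OUTCOME = L1-HIT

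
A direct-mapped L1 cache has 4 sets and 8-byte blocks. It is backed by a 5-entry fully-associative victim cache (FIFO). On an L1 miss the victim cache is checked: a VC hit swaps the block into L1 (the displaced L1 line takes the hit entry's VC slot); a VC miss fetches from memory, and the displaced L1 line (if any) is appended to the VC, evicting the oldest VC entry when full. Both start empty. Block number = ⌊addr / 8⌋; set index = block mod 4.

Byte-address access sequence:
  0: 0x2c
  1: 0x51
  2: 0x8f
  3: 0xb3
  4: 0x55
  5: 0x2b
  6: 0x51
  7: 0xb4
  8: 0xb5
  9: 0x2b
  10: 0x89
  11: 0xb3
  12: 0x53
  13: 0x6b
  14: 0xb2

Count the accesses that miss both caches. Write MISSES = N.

MISSES = 5

#0 0x2c→b5/s1 MISS; vc=[]
#1 0x51→b10/s2 MISS; vc=[]
#2 0x8f→b17/s1 MISS; vc=[5]
#3 0xb3→b22/s2 MISS; vc=[5,10]
#4 0x55→b10/s2 VC-HIT; vc=[5,22]
#5 0x2b→b5/s1 VC-HIT; vc=[17,22]
#6 0x51→b10/s2 L1-HIT; vc=[17,22]
#7 0xb4→b22/s2 VC-HIT; vc=[17,10]
#8 0xb5→b22/s2 L1-HIT; vc=[17,10]
#9 0x2b→b5/s1 L1-HIT; vc=[17,10]
#10 0x89→b17/s1 VC-HIT; vc=[5,10]
#11 0xb3→b22/s2 L1-HIT; vc=[5,10]
#12 0x53→b10/s2 VC-HIT; vc=[5,22]
#13 0x6b→b13/s1 MISS; vc=[5,22,17]
#14 0xb2→b22/s2 VC-HIT; vc=[5,10,17]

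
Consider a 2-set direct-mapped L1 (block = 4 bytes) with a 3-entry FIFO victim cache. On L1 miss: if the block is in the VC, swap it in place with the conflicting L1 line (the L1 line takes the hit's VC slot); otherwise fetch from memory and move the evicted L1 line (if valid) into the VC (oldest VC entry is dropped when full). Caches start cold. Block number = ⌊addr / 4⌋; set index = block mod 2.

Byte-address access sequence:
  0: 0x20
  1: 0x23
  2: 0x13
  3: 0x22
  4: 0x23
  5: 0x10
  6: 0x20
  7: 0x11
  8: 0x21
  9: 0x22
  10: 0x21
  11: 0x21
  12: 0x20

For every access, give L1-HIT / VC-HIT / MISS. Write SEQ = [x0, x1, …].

  [0] addr=0x20 blk=8 s=0: MISS | VC []
  [1] addr=0x23 blk=8 s=0: L1-HIT | VC []
  [2] addr=0x13 blk=4 s=0: MISS | VC [8]
  [3] addr=0x22 blk=8 s=0: VC-HIT | VC [4]
  [4] addr=0x23 blk=8 s=0: L1-HIT | VC [4]
  [5] addr=0x10 blk=4 s=0: VC-HIT | VC [8]
  [6] addr=0x20 blk=8 s=0: VC-HIT | VC [4]
  [7] addr=0x11 blk=4 s=0: VC-HIT | VC [8]
  [8] addr=0x21 blk=8 s=0: VC-HIT | VC [4]
  [9] addr=0x22 blk=8 s=0: L1-HIT | VC [4]
  [10] addr=0x21 blk=8 s=0: L1-HIT | VC [4]
  [11] addr=0x21 blk=8 s=0: L1-HIT | VC [4]
  [12] addr=0x20 blk=8 s=0: L1-HIT | VC [4]

SEQ = [MISS, L1-HIT, MISS, VC-HIT, L1-HIT, VC-HIT, VC-HIT, VC-HIT, VC-HIT, L1-HIT, L1-HIT, L1-HIT, L1-HIT]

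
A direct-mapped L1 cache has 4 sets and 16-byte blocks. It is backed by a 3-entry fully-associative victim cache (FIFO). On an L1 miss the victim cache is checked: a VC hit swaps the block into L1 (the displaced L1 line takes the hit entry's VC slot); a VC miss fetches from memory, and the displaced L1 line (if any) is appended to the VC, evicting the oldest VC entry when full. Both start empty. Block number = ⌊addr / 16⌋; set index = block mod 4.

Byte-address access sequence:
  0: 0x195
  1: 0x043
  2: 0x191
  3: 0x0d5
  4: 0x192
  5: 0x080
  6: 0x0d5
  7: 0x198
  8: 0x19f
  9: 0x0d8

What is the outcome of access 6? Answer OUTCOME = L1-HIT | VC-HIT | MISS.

#0 0x195→b25/s1 MISS; vc=[]
#1 0x43→b4/s0 MISS; vc=[]
#2 0x191→b25/s1 L1-HIT; vc=[]
#3 0xd5→b13/s1 MISS; vc=[25]
#4 0x192→b25/s1 VC-HIT; vc=[13]
#5 0x80→b8/s0 MISS; vc=[13,4]
#6 0xd5→b13/s1 VC-HIT; vc=[25,4]
#7 0x198→b25/s1 VC-HIT; vc=[13,4]
#8 0x19f→b25/s1 L1-HIT; vc=[13,4]
#9 0xd8→b13/s1 VC-HIT; vc=[25,4]

OUTCOME = VC-HIT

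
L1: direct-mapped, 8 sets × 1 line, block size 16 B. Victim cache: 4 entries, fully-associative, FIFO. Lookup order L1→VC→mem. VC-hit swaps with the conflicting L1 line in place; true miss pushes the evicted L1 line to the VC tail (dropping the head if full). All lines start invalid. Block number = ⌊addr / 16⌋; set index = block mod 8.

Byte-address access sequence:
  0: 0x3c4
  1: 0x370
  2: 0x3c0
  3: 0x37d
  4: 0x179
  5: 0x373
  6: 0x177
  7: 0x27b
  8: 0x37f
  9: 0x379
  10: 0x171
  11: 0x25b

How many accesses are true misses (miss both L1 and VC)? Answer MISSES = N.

MISSES = 5

#0 0x3c4→b60/s4 MISS; vc=[]
#1 0x370→b55/s7 MISS; vc=[]
#2 0x3c0→b60/s4 L1-HIT; vc=[]
#3 0x37d→b55/s7 L1-HIT; vc=[]
#4 0x179→b23/s7 MISS; vc=[55]
#5 0x373→b55/s7 VC-HIT; vc=[23]
#6 0x177→b23/s7 VC-HIT; vc=[55]
#7 0x27b→b39/s7 MISS; vc=[55,23]
#8 0x37f→b55/s7 VC-HIT; vc=[39,23]
#9 0x379→b55/s7 L1-HIT; vc=[39,23]
#10 0x171→b23/s7 VC-HIT; vc=[39,55]
#11 0x25b→b37/s5 MISS; vc=[39,55]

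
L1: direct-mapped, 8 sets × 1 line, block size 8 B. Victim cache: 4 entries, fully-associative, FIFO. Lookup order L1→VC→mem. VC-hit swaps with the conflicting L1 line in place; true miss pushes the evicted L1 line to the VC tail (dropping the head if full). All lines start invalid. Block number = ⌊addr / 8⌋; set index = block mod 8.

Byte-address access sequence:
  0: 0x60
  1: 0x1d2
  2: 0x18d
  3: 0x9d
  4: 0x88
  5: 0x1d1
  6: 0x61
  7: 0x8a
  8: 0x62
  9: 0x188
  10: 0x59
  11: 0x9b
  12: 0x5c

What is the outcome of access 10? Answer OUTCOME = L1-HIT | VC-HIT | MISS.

0: 0x60 (blk 12, set 4) → MISS  vc=[]
1: 0x1d2 (blk 58, set 2) → MISS  vc=[]
2: 0x18d (blk 49, set 1) → MISS  vc=[]
3: 0x9d (blk 19, set 3) → MISS  vc=[]
4: 0x88 (blk 17, set 1) → MISS  vc=[49]
5: 0x1d1 (blk 58, set 2) → L1-HIT  vc=[49]
6: 0x61 (blk 12, set 4) → L1-HIT  vc=[49]
7: 0x8a (blk 17, set 1) → L1-HIT  vc=[49]
8: 0x62 (blk 12, set 4) → L1-HIT  vc=[49]
9: 0x188 (blk 49, set 1) → VC-HIT  vc=[17]
10: 0x59 (blk 11, set 3) → MISS  vc=[17, 19]
11: 0x9b (blk 19, set 3) → VC-HIT  vc=[17, 11]
12: 0x5c (blk 11, set 3) → VC-HIT  vc=[17, 19]

OUTCOME = MISS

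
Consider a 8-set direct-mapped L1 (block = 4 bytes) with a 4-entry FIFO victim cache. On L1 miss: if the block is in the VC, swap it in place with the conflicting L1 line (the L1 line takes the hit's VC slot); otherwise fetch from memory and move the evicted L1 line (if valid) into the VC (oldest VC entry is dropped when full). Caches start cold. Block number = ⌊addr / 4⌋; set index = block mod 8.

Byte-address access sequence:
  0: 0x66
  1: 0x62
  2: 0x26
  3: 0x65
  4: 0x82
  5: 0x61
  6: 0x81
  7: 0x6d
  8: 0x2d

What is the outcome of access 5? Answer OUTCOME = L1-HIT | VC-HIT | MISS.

OUTCOME = VC-HIT

0: 0x66 (blk 25, set 1) → MISS  vc=[]
1: 0x62 (blk 24, set 0) → MISS  vc=[]
2: 0x26 (blk 9, set 1) → MISS  vc=[25]
3: 0x65 (blk 25, set 1) → VC-HIT  vc=[9]
4: 0x82 (blk 32, set 0) → MISS  vc=[9, 24]
5: 0x61 (blk 24, set 0) → VC-HIT  vc=[9, 32]
6: 0x81 (blk 32, set 0) → VC-HIT  vc=[9, 24]
7: 0x6d (blk 27, set 3) → MISS  vc=[9, 24]
8: 0x2d (blk 11, set 3) → MISS  vc=[9, 24, 27]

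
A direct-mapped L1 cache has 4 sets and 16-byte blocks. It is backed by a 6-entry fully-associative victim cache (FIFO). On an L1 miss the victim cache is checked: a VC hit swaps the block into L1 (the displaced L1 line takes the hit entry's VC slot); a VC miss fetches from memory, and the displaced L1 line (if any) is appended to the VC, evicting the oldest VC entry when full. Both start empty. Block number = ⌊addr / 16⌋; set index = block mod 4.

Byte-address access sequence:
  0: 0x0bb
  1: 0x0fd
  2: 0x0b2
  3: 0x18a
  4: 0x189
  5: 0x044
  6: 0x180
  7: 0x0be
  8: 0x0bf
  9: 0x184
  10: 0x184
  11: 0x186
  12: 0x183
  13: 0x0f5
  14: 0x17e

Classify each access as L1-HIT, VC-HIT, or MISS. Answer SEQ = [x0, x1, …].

SEQ = [MISS, MISS, VC-HIT, MISS, L1-HIT, MISS, VC-HIT, L1-HIT, L1-HIT, L1-HIT, L1-HIT, L1-HIT, L1-HIT, VC-HIT, MISS]

  [0] addr=0xbb blk=11 s=3: MISS | VC []
  [1] addr=0xfd blk=15 s=3: MISS | VC [11]
  [2] addr=0xb2 blk=11 s=3: VC-HIT | VC [15]
  [3] addr=0x18a blk=24 s=0: MISS | VC [15]
  [4] addr=0x189 blk=24 s=0: L1-HIT | VC [15]
  [5] addr=0x44 blk=4 s=0: MISS | VC [15, 24]
  [6] addr=0x180 blk=24 s=0: VC-HIT | VC [15, 4]
  [7] addr=0xbe blk=11 s=3: L1-HIT | VC [15, 4]
  [8] addr=0xbf blk=11 s=3: L1-HIT | VC [15, 4]
  [9] addr=0x184 blk=24 s=0: L1-HIT | VC [15, 4]
  [10] addr=0x184 blk=24 s=0: L1-HIT | VC [15, 4]
  [11] addr=0x186 blk=24 s=0: L1-HIT | VC [15, 4]
  [12] addr=0x183 blk=24 s=0: L1-HIT | VC [15, 4]
  [13] addr=0xf5 blk=15 s=3: VC-HIT | VC [11, 4]
  [14] addr=0x17e blk=23 s=3: MISS | VC [11, 4, 15]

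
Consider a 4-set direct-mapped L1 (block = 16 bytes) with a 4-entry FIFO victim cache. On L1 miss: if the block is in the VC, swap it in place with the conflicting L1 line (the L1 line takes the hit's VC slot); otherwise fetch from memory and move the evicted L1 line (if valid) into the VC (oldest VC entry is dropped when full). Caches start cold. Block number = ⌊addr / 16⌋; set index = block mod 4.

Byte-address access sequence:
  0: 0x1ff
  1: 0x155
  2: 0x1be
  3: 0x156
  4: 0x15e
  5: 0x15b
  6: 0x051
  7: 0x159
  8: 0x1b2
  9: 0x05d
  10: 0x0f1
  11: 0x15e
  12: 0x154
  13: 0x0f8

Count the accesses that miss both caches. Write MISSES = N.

MISSES = 5

#0 0x1ff→b31/s3 MISS; vc=[]
#1 0x155→b21/s1 MISS; vc=[]
#2 0x1be→b27/s3 MISS; vc=[31]
#3 0x156→b21/s1 L1-HIT; vc=[31]
#4 0x15e→b21/s1 L1-HIT; vc=[31]
#5 0x15b→b21/s1 L1-HIT; vc=[31]
#6 0x51→b5/s1 MISS; vc=[31,21]
#7 0x159→b21/s1 VC-HIT; vc=[31,5]
#8 0x1b2→b27/s3 L1-HIT; vc=[31,5]
#9 0x5d→b5/s1 VC-HIT; vc=[31,21]
#10 0xf1→b15/s3 MISS; vc=[31,21,27]
#11 0x15e→b21/s1 VC-HIT; vc=[31,5,27]
#12 0x154→b21/s1 L1-HIT; vc=[31,5,27]
#13 0xf8→b15/s3 L1-HIT; vc=[31,5,27]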